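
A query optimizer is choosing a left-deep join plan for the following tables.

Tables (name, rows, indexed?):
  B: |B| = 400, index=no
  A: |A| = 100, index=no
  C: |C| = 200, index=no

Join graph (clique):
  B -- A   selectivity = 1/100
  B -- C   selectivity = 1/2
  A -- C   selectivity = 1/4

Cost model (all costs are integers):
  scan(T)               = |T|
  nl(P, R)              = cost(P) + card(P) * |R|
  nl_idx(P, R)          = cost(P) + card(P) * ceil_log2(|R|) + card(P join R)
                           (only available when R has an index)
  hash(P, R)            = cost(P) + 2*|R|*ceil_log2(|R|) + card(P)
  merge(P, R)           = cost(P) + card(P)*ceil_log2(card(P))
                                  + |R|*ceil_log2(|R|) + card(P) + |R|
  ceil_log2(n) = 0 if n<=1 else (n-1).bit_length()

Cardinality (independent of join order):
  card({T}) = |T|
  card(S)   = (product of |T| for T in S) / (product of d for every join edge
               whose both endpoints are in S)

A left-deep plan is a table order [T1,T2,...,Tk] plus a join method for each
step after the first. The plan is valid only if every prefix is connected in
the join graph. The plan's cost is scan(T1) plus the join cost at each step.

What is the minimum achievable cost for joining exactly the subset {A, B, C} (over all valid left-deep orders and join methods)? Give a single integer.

Selinger DP over subsets of {A,B,C}:
  {B}: scan cost=400, card=400
  {A}: scan cost=100, card=100
  {C}: scan cost=200, card=200
  {AB}: card=400; try (A,hash)→2200, (B,merge)→4900, (A,merge)→5200, (B,hash)→7400, (B,nl)→40100, (A,nl)→40400; best=2200 via (A,hash)
  {BC}: card=40000; try (C,hash)→4000, (B,merge)→6000, (C,merge)→6200, (B,hash)→7600, (B,nl)→80200, (C,nl)→80400; best=4000 via (C,hash)
  {AC}: card=5000; try (A,hash)→1800, (C,merge)→2700, (A,merge)→2800, (C,hash)→3400, (C,nl)→20100, (A,nl)→20200; best=1800 via (A,hash)
  {ABC}: card=10000; try (C,hash)→5800, (C,merge)→8000, (B,hash)→14000, (A,hash)→45400, (B,merge)→75800, (C,nl)→82200 …(+3); best=5800 via (C,hash)

5800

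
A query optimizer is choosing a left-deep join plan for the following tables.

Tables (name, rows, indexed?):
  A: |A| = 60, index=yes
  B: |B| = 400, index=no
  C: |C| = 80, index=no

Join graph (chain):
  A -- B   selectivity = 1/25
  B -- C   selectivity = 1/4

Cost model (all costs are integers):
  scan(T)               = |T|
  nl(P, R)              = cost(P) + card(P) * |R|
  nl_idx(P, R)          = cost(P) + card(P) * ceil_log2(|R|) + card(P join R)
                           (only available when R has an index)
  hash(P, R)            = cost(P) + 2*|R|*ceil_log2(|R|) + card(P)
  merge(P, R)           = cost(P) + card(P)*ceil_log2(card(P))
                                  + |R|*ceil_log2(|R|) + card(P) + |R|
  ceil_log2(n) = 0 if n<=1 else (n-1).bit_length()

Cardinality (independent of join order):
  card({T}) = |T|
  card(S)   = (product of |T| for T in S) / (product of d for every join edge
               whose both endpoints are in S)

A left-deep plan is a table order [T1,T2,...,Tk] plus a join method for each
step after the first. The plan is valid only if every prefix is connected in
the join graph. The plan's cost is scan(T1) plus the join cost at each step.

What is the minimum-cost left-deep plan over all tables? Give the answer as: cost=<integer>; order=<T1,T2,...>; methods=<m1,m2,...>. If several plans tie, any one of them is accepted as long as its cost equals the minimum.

cost=3600; order=B,A,C; methods=hash,hash

Selinger DP (subsets sized 1..n):
  {A}: scan cost=60, card=60
  {B}: scan cost=400, card=400
  {C}: scan cost=80, card=80
  {AB}: card=960; try (A,hash)→1520, (A,nl_idx)→3760, (B,merge)→4480, (A,merge)→4820, (B,hash)→7320, (B,nl)→24060 …(+1); best=1520 via (A,hash)
  {BC}: card=8000; try (C,hash)→1920, (B,merge)→4720, (C,merge)→5040, (B,hash)→7360, (B,nl)→32080, (C,nl)→32400; best=1920 via (C,hash)
  {ABC}: card=19200; try (C,hash)→3600, (A,hash)→10640, (C,merge)→12720, (A,nl_idx)→69120, (C,nl)→78320, (A,merge)→114340 …(+1); best=3600 via (C,hash)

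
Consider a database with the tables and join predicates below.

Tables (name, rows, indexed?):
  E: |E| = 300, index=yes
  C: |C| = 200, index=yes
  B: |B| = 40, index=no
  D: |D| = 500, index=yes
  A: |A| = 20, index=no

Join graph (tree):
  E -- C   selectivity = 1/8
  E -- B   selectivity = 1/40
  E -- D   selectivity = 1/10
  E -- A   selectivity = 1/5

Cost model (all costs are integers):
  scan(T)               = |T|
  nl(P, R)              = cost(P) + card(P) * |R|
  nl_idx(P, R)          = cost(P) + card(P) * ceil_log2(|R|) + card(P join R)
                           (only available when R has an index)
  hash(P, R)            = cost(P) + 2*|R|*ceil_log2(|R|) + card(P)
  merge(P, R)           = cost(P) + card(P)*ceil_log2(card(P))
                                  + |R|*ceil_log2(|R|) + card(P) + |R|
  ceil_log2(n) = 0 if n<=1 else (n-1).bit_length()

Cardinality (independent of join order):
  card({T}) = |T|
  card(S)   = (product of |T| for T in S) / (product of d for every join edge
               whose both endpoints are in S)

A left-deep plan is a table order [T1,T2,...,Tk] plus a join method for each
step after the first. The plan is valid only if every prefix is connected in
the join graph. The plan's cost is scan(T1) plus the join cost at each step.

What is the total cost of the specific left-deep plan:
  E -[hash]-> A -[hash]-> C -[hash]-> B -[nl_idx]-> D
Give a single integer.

1805680

step 1: scan E: cost=300, card=300
step 2: join A via hash
    card(P join A) = 300*20/(5) = 1200
    cost = 300 + 2*20*5 + 300 = 800
step 3: join C via hash
    card(P join C) = 1200*200/(8) = 30000
    cost = 800 + 2*200*8 + 1200 = 5200
step 4: join B via hash
    card(P join B) = 30000*40/(40) = 30000
    cost = 5200 + 2*40*6 + 30000 = 35680
step 5: join D via nl_idx
    card(P join D) = 30000*500/(10) = 1500000
    cost = 35680 + 30000*9 + 1500000 = 1805680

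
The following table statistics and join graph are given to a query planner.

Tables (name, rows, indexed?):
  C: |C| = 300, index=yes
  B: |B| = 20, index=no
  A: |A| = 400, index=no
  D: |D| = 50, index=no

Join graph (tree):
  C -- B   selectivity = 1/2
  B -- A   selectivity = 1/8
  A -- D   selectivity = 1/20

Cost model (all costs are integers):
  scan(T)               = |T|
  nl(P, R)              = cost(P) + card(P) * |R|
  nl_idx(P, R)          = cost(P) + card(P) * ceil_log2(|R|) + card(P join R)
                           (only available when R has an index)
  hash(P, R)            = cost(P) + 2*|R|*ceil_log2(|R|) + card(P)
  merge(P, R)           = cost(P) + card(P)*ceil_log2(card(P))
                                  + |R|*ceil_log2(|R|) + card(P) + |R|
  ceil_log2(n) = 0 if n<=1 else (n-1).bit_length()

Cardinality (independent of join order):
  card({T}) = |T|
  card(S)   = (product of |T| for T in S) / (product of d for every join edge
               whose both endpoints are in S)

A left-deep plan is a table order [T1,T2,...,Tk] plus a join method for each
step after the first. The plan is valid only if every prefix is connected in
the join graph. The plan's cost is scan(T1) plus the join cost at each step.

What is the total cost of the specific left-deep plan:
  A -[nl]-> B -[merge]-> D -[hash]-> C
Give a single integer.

27650

step 1: scan A: cost=400, card=400
step 2: join B via nl
    card(P join B) = 400*20/(8) = 1000
    cost = 400 + 400*20 = 8400
step 3: join D via merge
    card(P join D) = 1000*50/(20) = 2500
    cost = 8400 + 1000*10 + 50*6 + 1000 + 50 = 19750
step 4: join C via hash
    card(P join C) = 2500*300/(2) = 375000
    cost = 19750 + 2*300*9 + 2500 = 27650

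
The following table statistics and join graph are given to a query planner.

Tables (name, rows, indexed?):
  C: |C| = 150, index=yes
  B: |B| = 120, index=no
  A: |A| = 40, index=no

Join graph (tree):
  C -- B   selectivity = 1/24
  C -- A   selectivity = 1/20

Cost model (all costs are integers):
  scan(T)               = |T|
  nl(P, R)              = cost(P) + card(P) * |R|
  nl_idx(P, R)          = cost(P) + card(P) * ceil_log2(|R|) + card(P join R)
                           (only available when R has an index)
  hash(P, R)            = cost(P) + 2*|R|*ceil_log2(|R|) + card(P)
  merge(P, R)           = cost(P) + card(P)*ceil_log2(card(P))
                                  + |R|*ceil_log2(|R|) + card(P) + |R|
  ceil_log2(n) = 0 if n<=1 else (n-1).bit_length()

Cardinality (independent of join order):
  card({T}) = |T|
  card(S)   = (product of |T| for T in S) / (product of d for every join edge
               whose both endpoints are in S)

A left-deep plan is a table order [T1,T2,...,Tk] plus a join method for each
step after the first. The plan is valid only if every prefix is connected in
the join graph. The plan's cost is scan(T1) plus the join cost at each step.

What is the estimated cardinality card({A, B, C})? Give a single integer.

Tables in S: A(40), B(120), C(150)
Edges inside S: C-B(d=24), C-A(d=20)
numerator = 40 * 120 * 150 = 720000
denominator = 24 * 20 = 480
card(S) = 720000 / 480 = 1500

1500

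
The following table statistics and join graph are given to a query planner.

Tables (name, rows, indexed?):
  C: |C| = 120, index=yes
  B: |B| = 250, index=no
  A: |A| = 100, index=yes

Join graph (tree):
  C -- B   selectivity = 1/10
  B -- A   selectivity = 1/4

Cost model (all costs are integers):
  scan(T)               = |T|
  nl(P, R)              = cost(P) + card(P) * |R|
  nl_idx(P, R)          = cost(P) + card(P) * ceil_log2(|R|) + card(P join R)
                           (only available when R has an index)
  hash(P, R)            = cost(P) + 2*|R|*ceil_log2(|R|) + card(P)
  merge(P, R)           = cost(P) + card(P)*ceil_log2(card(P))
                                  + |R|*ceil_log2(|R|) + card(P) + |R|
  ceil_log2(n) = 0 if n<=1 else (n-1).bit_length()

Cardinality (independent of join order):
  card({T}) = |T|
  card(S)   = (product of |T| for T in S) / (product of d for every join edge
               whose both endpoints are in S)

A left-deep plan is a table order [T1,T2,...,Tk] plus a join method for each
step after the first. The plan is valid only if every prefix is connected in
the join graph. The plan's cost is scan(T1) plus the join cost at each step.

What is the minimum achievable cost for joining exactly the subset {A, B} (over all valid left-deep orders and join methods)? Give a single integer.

1900

Selinger DP over subsets of {A,B}:
  {B}: scan cost=250, card=250
  {A}: scan cost=100, card=100
  {AB}: card=6250; try (A,hash)→1900, (B,merge)→3150, (A,merge)→3300, (B,hash)→4200, (A,nl_idx)→8250, (B,nl)→25100 …(+1); best=1900 via (A,hash)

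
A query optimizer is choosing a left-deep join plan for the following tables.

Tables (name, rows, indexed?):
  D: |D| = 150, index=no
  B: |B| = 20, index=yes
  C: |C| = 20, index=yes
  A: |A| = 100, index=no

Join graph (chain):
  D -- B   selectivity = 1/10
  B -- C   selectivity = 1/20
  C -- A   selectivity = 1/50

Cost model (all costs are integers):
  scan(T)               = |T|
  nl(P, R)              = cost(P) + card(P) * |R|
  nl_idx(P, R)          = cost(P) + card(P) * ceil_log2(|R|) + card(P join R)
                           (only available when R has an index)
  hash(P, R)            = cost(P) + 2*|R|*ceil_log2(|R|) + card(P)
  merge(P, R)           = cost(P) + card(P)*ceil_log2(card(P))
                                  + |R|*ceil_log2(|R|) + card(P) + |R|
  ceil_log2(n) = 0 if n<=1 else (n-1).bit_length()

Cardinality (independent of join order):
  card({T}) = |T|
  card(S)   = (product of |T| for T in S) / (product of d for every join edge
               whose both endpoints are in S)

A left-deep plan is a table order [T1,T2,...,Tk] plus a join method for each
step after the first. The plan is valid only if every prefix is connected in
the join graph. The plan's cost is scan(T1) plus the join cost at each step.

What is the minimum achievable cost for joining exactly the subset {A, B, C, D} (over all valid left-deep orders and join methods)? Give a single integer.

Selinger DP over subsets of {A,B,C,D}:
  {D}: scan cost=150, card=150
  {B}: scan cost=20, card=20
  {C}: scan cost=20, card=20
  {A}: scan cost=100, card=100
  {BD}: card=300; try (B,hash)→500, (B,nl_idx)→1200, (D,merge)→1490, (B,merge)→1620, (D,hash)→2440, (D,nl)→3020 …(+1); best=500 via (B,hash)
  {BC}: card=20; try (C,nl_idx)→140, (B,nl_idx)→140, (C,hash)→240, (B,hash)→240, (C,merge)→260, (B,merge)→260 …(+2); best=140 via (C,nl_idx)
  {AC}: card=40; try (C,hash)→400, (C,nl_idx)→640, (A,merge)→940, (C,merge)→1020, (A,hash)→1440, (A,nl)→2020 …(+1); best=400 via (C,hash)
  {BCD}: card=300; try (C,hash)→1000, (D,merge)→1610, (C,nl_idx)→2300, (D,hash)→2560, (D,nl)→3140, (C,merge)→3620 …(+1); best=1000 via (C,hash)
  {ABC}: card=40; try (B,hash)→640, (B,nl_idx)→640, (B,merge)→800, (A,merge)→1060, (B,nl)→1200, (A,hash)→1560 …(+1); best=640 via (B,hash)
  {ABCD}: card=600; try (D,merge)→2270, (A,hash)→2700, (D,hash)→3080, (A,merge)→4800, (D,nl)→6640, (A,nl)→31000; best=2270 via (D,merge)

2270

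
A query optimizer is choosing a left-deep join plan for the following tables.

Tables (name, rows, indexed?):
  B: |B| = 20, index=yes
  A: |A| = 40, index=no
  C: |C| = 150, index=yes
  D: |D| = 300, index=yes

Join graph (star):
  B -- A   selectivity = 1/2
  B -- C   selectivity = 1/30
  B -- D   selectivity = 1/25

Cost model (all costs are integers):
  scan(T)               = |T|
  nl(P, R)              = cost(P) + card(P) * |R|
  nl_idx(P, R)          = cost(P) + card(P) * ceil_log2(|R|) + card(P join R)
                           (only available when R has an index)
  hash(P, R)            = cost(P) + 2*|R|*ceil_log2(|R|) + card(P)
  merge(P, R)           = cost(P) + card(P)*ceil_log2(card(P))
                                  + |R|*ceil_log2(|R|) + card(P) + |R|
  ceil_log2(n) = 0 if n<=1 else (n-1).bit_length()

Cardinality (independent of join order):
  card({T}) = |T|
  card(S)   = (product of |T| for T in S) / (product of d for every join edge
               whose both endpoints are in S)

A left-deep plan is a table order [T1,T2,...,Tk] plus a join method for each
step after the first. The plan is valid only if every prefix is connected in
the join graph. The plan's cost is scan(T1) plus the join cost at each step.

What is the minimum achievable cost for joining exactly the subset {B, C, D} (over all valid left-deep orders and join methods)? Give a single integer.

2380

Selinger DP over subsets of {B,C,D}:
  {B}: scan cost=20, card=20
  {C}: scan cost=150, card=150
  {D}: scan cost=300, card=300
  {BC}: card=100; try (C,nl_idx)→280, (B,hash)→500, (B,nl_idx)→1000, (C,merge)→1490, (B,merge)→1620, (C,hash)→2440 …(+2); best=280 via (C,nl_idx)
  {BD}: card=240; try (D,nl_idx)→440, (B,hash)→800, (B,nl_idx)→2040, (D,merge)→3140, (B,merge)→3420, (D,hash)→5440 …(+2); best=440 via (D,nl_idx)
  {BCD}: card=1200; try (D,nl_idx)→2380, (C,hash)→3080, (C,nl_idx)→3560, (C,merge)→3950, (D,merge)→4080, (D,hash)→5780 …(+2); best=2380 via (D,nl_idx)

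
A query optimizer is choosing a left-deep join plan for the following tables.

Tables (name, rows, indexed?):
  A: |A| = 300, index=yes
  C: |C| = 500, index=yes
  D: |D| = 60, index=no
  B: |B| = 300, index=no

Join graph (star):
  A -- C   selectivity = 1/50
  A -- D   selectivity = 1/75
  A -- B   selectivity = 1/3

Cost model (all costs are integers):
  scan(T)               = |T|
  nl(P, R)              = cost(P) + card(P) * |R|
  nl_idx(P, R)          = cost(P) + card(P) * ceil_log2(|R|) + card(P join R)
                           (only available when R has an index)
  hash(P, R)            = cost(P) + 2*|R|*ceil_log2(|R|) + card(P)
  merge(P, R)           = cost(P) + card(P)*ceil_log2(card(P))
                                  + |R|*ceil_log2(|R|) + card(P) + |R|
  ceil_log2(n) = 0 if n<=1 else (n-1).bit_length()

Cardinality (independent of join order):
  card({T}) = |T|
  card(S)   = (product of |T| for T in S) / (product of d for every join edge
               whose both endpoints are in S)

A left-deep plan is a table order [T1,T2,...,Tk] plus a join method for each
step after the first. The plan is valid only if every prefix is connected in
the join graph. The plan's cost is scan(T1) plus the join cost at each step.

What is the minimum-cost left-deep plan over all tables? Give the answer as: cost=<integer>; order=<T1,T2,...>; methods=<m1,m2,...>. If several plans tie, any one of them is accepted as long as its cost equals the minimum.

cost=13200; order=D,A,C,B; methods=nl_idx,nl_idx,hash

Selinger DP (subsets sized 1..n):
  {A}: scan cost=300, card=300
  {C}: scan cost=500, card=500
  {D}: scan cost=60, card=60
  {B}: scan cost=300, card=300
  {AC}: card=3000; try (C,nl_idx)→6000, (A,hash)→6400, (A,nl_idx)→8000, (C,merge)→8300, (A,merge)→8500, (C,hash)→9600 …(+2); best=6000 via (C,nl_idx)
  {AD}: card=240; try (A,nl_idx)→840, (D,hash)→1320, (A,merge)→3480, (D,merge)→3720, (A,hash)→5520, (A,nl)→18060 …(+1); best=840 via (A,nl_idx)
  {AB}: card=30000; try (B,hash)→6000, (A,hash)→6000, (B,merge)→6300, (A,merge)→6300, (A,nl_idx)→33000, (B,nl)→90300 …(+1); best=6000 via (B,hash)
  {ACD}: card=2400; try (C,nl_idx)→5400, (C,merge)→8000, (D,hash)→9720, (C,hash)→10080, (D,merge)→45420, (C,nl)→120840 …(+1); best=5400 via (C,nl_idx)
  {ABC}: card=300000; try (B,hash)→14400, (C,hash)→45000, (B,merge)→48000, (C,merge)→491000, (C,nl_idx)→576000, (B,nl)→906000 …(+1); best=14400 via (B,hash)
  {ABD}: card=24000; try (B,merge)→6000, (B,hash)→6480, (D,hash)→36720, (B,nl)→72840, (D,merge)→486420, (D,nl)→1806000; best=6000 via (B,merge)
  {ABCD}: card=240000; try (B,hash)→13200, (C,hash)→39000, (B,merge)→39600, (D,hash)→315120, (C,merge)→395000, (C,nl_idx)→462000 …(+4); best=13200 via (B,hash)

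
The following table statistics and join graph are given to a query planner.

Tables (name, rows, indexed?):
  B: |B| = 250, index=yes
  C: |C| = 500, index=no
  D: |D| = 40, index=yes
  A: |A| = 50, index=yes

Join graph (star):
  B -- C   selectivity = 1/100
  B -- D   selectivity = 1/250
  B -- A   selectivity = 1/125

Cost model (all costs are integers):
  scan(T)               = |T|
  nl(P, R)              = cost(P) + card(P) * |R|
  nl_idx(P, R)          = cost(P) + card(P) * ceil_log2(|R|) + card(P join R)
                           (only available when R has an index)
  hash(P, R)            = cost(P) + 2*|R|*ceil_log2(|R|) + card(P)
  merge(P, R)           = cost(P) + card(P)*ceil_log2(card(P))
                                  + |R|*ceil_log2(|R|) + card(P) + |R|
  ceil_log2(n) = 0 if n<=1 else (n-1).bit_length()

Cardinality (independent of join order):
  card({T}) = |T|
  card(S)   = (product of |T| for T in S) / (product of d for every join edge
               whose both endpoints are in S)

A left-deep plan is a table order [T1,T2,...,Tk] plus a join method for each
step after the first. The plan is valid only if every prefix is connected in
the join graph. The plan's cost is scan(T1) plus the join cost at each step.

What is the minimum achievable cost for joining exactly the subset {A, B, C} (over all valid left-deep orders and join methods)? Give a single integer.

Selinger DP over subsets of {A,B,C}:
  {B}: scan cost=250, card=250
  {C}: scan cost=500, card=500
  {A}: scan cost=50, card=50
  {BC}: card=1250; try (B,hash)→5000, (B,nl_idx)→5750, (C,merge)→7500, (B,merge)→7750, (C,hash)→9500, (C,nl)→125250 …(+1); best=5000 via (B,hash)
  {AB}: card=100; try (B,nl_idx)→550, (A,hash)→1100, (A,nl_idx)→1850, (B,merge)→2650, (A,merge)→2850, (B,hash)→4100 …(+2); best=550 via (B,nl_idx)
  {ABC}: card=500; try (C,merge)→6350, (A,hash)→6850, (C,hash)→9650, (A,nl_idx)→13000, (A,merge)→20350, (C,nl)→50550 …(+1); best=6350 via (C,merge)

6350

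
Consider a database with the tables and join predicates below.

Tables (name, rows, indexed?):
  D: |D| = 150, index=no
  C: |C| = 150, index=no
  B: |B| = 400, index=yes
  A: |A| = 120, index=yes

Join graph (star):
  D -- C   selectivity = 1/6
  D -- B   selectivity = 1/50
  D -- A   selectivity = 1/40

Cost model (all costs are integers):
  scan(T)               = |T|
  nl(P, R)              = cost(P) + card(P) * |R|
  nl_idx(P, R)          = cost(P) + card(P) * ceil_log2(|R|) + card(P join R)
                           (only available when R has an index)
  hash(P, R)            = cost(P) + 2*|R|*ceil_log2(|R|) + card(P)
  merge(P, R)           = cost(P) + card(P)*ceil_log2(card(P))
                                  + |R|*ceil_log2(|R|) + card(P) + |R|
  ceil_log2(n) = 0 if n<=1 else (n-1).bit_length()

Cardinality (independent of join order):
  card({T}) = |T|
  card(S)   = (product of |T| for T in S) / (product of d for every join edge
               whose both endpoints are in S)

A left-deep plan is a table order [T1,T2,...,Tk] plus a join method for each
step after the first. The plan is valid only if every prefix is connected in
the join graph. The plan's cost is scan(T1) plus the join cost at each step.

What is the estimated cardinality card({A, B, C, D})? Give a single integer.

90000

Tables in S: A(120), B(400), C(150), D(150)
Edges inside S: D-C(d=6), D-B(d=50), D-A(d=40)
numerator = 120 * 400 * 150 * 150 = 1080000000
denominator = 6 * 50 * 40 = 12000
card(S) = 1080000000 / 12000 = 90000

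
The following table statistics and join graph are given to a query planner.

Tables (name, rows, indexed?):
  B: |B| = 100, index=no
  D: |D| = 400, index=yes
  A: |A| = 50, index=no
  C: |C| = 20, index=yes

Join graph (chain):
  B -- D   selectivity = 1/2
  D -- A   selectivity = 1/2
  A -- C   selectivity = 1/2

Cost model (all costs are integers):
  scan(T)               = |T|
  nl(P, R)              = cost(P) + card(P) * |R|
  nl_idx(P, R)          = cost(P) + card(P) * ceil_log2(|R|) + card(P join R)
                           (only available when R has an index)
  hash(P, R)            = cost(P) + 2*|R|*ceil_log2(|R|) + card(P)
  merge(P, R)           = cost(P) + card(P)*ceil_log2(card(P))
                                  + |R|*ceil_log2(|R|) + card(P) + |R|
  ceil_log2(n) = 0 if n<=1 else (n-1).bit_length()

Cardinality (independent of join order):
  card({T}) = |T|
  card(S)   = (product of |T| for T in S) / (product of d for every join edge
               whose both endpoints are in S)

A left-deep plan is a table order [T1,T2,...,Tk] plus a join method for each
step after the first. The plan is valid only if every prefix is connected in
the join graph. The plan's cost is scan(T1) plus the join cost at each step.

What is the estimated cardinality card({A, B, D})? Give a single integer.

Tables in S: A(50), B(100), D(400)
Edges inside S: B-D(d=2), D-A(d=2)
numerator = 50 * 100 * 400 = 2000000
denominator = 2 * 2 = 4
card(S) = 2000000 / 4 = 500000

500000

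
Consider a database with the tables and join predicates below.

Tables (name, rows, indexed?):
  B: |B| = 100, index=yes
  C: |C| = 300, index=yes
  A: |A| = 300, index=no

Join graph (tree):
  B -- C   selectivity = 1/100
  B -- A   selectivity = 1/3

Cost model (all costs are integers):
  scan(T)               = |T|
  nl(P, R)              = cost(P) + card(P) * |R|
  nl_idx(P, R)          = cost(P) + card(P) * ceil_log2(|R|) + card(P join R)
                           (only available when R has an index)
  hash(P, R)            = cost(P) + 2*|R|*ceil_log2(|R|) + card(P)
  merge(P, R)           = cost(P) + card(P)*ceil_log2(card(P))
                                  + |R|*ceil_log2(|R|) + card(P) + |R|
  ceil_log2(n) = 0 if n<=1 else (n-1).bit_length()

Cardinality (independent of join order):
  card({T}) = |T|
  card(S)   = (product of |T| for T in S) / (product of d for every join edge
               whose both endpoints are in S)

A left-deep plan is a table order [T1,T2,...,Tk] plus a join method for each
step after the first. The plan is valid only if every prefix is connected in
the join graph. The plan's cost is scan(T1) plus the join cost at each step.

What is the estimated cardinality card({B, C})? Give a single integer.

Tables in S: B(100), C(300)
Edges inside S: B-C(d=100)
numerator = 100 * 300 = 30000
denominator = 100 = 100
card(S) = 30000 / 100 = 300

300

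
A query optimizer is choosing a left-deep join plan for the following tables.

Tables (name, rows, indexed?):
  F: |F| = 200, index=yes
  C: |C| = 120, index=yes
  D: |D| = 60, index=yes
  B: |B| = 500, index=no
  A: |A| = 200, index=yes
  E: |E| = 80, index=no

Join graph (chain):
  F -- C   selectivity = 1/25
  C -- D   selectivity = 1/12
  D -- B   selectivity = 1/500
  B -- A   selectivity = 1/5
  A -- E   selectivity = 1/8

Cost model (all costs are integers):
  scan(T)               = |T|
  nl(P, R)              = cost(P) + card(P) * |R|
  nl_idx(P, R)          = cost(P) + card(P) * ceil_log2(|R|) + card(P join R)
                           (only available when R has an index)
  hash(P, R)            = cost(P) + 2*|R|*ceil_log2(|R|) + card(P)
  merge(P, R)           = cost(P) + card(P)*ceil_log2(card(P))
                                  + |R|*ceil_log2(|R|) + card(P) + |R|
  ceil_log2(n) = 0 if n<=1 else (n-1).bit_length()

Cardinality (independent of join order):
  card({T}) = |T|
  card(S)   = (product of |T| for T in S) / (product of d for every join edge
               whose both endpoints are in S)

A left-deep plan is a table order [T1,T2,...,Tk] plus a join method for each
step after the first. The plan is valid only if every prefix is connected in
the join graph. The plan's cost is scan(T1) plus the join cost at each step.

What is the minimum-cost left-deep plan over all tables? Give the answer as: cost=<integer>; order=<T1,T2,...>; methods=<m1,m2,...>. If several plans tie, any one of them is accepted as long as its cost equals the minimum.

cost=207660; order=B,D,C,F,A,E; methods=hash,nl_idx,hash,hash,hash

Selinger DP (subsets sized 1..n):
  {F}: scan cost=200, card=200
  {C}: scan cost=120, card=120
  {D}: scan cost=60, card=60
  {B}: scan cost=500, card=500
  {A}: scan cost=200, card=200
  {E}: scan cost=80, card=80
  {CF}: card=960; try (F,nl_idx)→2040, (C,hash)→2080, (C,nl_idx)→2560, (F,merge)→2880, (C,merge)→2960, (F,hash)→3440 …(+2); best=2040 via (F,nl_idx)
  {CD}: card=600; try (D,hash)→960, (C,nl_idx)→1080, (D,nl_idx)→1440, (C,merge)→1440, (D,merge)→1500, (C,hash)→1800 …(+2); best=960 via (D,hash)
  {BD}: card=60; try (D,hash)→1720, (D,nl_idx)→3560, (B,merge)→5480, (D,merge)→5920, (B,hash)→9120, (B,nl)→30060 …(+1); best=1720 via (D,hash)
  {AB}: card=20000; try (A,hash)→4200, (B,merge)→7000, (A,merge)→7300, (B,hash)→9400, (A,nl_idx)→24500, (B,nl)→100200 …(+1); best=4200 via (A,hash)
  {AE}: card=2000; try (E,hash)→1520, (A,merge)→2520, (E,merge)→2640, (A,nl_idx)→2720, (A,hash)→3360, (A,nl)→16080 …(+1); best=1520 via (E,hash)
  {CDF}: card=4800; try (D,hash)→3720, (F,hash)→4760, (F,merge)→9360, (F,nl_idx)→10560, (D,nl_idx)→12600, (D,merge)→13020 …(+2); best=3720 via (D,hash)
  {BCD}: card=600; try (C,nl_idx)→2740, (C,merge)→3100, (C,hash)→3460, (C,nl)→8920, (B,hash)→10560, (B,merge)→12560 …(+1); best=2740 via (C,nl_idx)
  {ABD}: card=2400; try (A,merge)→3940, (A,nl_idx)→4600, (A,hash)→4980, (A,nl)→13720, (D,hash)→24920, (D,nl_idx)→126600 …(+2); best=3940 via (A,merge)
  {ABE}: card=200000; try (B,hash)→12520, (E,hash)→25320, (B,merge)→30520, (E,merge)→324840, (B,nl)→1001520, (E,nl)→1604200; best=12520 via (B,hash)
  {BCDF}: card=4800; try (F,hash)→6540, (F,merge)→11140, (F,nl_idx)→12340, (B,hash)→17520, (B,merge)→75920, (F,nl)→122740 …(+1); best=6540 via (F,hash)
  {ABCD}: card=24000; try (A,hash)→6540, (C,hash)→8020, (A,merge)→11140, (A,nl_idx)→31540, (C,merge)→36100, (C,nl_idx)→44740 …(+2); best=6540 via (A,hash)
  {ABDE}: card=24000; try (E,hash)→7460, (E,merge)→35780, (E,nl)→195940, (D,hash)→213240, (D,nl_idx)→1236520, (D,merge)→3812940 …(+1); best=7460 via (E,hash)
  {ABCDF}: card=192000; try (A,hash)→14540, (F,hash)→33740, (A,merge)→75540, (A,nl_idx)→236940, (F,nl_idx)→390540, (F,merge)→392340 …(+2); best=14540 via (A,hash)
  {ABCDE}: card=240000; try (E,hash)→31660, (C,hash)→33140, (E,merge)→391180, (C,merge)→392420, (C,nl_idx)→415460, (E,nl)→1926540 …(+1); best=31660 via (E,hash)
  {ABCDEF}: card=1920000; try (E,hash)→207660, (F,hash)→274860, (E,merge)→3663180, (F,nl_idx)→3871660, (F,merge)→4593460, (E,nl)→15374540 …(+1); best=207660 via (E,hash)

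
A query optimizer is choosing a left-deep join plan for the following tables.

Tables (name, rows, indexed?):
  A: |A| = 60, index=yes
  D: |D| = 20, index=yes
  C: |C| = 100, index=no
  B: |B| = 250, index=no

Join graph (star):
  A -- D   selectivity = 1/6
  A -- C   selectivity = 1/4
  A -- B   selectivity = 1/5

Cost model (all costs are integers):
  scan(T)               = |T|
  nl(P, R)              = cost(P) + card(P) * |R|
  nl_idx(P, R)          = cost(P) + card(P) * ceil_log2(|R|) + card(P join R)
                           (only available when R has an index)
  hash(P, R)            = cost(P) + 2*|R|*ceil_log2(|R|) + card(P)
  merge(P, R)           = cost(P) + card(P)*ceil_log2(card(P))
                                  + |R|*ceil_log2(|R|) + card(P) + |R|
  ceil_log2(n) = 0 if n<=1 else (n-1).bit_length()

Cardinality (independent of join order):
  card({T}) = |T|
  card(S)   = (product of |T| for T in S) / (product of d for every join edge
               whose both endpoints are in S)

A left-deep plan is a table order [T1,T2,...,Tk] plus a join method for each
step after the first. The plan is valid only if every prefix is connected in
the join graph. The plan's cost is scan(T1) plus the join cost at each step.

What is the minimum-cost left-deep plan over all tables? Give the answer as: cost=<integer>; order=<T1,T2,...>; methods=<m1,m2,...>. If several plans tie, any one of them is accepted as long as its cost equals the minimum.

Selinger DP (subsets sized 1..n):
  {A}: scan cost=60, card=60
  {D}: scan cost=20, card=20
  {C}: scan cost=100, card=100
  {B}: scan cost=250, card=250
  {AD}: card=200; try (D,hash)→320, (A,nl_idx)→340, (D,nl_idx)→560, (A,merge)→560, (D,merge)→600, (A,hash)→760 …(+2); best=320 via (D,hash)
  {AC}: card=1500; try (A,hash)→920, (C,merge)→1280, (A,merge)→1320, (C,hash)→1520, (A,nl_idx)→2200, (C,nl)→6060 …(+1); best=920 via (A,hash)
  {AB}: card=3000; try (A,hash)→1220, (B,merge)→2730, (A,merge)→2920, (B,hash)→4120, (A,nl_idx)→4750, (B,nl)→15060 …(+1); best=1220 via (A,hash)
  {ACD}: card=5000; try (C,hash)→1920, (D,hash)→2620, (C,merge)→2920, (D,nl_idx)→13420, (D,merge)→19040, (C,nl)→20320 …(+1); best=1920 via (C,hash)
  {ABD}: card=10000; try (B,merge)→4370, (D,hash)→4420, (B,hash)→4520, (D,nl_idx)→26220, (D,merge)→40340, (B,nl)→50320 …(+1); best=4370 via (B,merge)
  {ABC}: card=75000; try (C,hash)→5620, (B,hash)→6420, (B,merge)→21170, (C,merge)→41020, (C,nl)→301220, (B,nl)→375920; best=5620 via (C,hash)
  {ABCD}: card=250000; try (B,hash)→10920, (C,hash)→15770, (B,merge)→74170, (D,hash)→80820, (C,merge)→155170, (D,nl_idx)→630620 …(+4); best=10920 via (B,hash)

cost=10920; order=A,D,C,B; methods=hash,hash,hash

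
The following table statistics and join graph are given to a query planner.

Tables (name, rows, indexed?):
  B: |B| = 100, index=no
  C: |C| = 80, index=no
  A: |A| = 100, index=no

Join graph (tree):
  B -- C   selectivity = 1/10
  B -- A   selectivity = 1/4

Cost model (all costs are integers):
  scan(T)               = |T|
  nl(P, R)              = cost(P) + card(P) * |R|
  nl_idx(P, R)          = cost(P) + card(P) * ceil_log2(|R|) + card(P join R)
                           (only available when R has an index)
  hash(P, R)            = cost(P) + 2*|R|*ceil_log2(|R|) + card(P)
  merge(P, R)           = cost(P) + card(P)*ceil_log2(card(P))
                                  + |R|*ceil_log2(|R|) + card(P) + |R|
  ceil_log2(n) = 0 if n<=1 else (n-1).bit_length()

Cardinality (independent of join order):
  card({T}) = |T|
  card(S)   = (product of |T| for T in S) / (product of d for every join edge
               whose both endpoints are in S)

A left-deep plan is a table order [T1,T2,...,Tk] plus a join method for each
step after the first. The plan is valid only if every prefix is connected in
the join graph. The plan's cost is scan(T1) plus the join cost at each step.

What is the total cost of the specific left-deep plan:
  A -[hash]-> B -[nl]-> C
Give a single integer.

201600

step 1: scan A: cost=100, card=100
step 2: join B via hash
    card(P join B) = 100*100/(4) = 2500
    cost = 100 + 2*100*7 + 100 = 1600
step 3: join C via nl
    card(P join C) = 2500*80/(10) = 20000
    cost = 1600 + 2500*80 = 201600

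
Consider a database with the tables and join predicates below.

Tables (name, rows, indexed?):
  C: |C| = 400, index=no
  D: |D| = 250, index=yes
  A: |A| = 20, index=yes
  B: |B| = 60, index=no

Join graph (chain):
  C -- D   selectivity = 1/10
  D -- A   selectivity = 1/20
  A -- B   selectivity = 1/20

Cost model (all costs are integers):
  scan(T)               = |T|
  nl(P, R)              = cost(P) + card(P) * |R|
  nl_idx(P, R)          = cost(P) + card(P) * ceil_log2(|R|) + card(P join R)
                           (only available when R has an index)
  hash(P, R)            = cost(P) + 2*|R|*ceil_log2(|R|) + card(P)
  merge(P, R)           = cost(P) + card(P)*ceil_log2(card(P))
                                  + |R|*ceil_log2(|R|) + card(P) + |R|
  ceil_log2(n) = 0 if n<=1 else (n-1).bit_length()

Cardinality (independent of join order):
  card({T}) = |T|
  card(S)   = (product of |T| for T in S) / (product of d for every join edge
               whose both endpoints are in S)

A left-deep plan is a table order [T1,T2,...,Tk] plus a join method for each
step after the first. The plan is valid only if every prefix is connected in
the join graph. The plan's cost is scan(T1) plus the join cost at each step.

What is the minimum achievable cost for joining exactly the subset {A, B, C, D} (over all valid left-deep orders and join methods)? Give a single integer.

Selinger DP over subsets of {A,B,C,D}:
  {C}: scan cost=400, card=400
  {D}: scan cost=250, card=250
  {A}: scan cost=20, card=20
  {B}: scan cost=60, card=60
  {CD}: card=10000; try (D,hash)→4800, (C,merge)→6500, (D,merge)→6650, (C,hash)→7700, (D,nl_idx)→13600, (C,nl)→100250 …(+1); best=4800 via (D,hash)
  {AD}: card=250; try (D,nl_idx)→430, (A,hash)→700, (A,nl_idx)→1750, (D,merge)→2390, (A,merge)→2620, (D,hash)→4040 …(+2); best=430 via (D,nl_idx)
  {AB}: card=60; try (A,hash)→320, (A,nl_idx)→420, (B,merge)→560, (A,merge)→600, (B,hash)→760, (B,nl)→1220 …(+1); best=320 via (A,hash)
  {ACD}: card=10000; try (C,merge)→6680, (C,hash)→7880, (A,hash)→15000, (A,nl_idx)→64800, (C,nl)→100430, (A,merge)→154920 …(+1); best=6680 via (C,merge)
  {ABD}: card=750; try (B,hash)→1400, (D,nl_idx)→1550, (D,merge)→2990, (B,merge)→3100, (D,hash)→4380, (D,nl)→15320 …(+1); best=1400 via (B,hash)
  {ABCD}: card=30000; try (C,hash)→9350, (C,merge)→13650, (B,hash)→17400, (B,merge)→157100, (C,nl)→301400, (B,nl)→606680; best=9350 via (C,hash)

9350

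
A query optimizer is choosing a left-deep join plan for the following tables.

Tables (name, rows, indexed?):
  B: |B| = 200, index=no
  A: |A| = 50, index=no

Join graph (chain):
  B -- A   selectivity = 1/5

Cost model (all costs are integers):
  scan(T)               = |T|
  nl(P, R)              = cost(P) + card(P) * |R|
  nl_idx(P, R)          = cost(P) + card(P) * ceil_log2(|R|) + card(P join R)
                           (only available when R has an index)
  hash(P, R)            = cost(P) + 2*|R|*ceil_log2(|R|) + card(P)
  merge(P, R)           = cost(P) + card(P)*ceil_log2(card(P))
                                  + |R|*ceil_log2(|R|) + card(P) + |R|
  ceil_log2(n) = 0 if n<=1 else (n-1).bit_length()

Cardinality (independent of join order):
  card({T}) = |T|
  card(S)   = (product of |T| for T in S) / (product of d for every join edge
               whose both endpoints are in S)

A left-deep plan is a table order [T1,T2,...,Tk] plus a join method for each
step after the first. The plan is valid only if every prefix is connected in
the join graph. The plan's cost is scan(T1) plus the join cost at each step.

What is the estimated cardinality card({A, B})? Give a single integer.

2000

Tables in S: A(50), B(200)
Edges inside S: B-A(d=5)
numerator = 50 * 200 = 10000
denominator = 5 = 5
card(S) = 10000 / 5 = 2000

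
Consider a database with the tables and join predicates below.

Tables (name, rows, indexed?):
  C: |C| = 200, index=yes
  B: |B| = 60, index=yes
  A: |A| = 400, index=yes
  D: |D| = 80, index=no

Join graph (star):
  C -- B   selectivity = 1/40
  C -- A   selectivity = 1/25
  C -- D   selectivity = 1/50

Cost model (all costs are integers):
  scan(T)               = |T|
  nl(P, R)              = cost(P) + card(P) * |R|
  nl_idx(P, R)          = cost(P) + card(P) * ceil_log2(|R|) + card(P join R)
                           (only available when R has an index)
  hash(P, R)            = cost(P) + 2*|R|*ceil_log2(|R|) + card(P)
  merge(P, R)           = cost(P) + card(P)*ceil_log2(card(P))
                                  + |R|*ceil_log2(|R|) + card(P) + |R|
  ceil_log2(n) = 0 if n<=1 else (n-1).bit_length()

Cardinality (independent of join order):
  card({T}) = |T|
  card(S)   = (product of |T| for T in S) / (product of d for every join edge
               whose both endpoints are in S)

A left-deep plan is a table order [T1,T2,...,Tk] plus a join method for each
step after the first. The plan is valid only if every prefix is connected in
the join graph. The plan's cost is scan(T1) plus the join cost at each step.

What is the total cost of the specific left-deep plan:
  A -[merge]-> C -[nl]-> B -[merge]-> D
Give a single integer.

step 1: scan A: cost=400, card=400
step 2: join C via merge
    card(P join C) = 400*200/(25) = 3200
    cost = 400 + 400*9 + 200*8 + 400 + 200 = 6200
step 3: join B via nl
    card(P join B) = 3200*60/(40) = 4800
    cost = 6200 + 3200*60 = 198200
step 4: join D via merge
    card(P join D) = 4800*80/(50) = 7680
    cost = 198200 + 4800*13 + 80*7 + 4800 + 80 = 266040

266040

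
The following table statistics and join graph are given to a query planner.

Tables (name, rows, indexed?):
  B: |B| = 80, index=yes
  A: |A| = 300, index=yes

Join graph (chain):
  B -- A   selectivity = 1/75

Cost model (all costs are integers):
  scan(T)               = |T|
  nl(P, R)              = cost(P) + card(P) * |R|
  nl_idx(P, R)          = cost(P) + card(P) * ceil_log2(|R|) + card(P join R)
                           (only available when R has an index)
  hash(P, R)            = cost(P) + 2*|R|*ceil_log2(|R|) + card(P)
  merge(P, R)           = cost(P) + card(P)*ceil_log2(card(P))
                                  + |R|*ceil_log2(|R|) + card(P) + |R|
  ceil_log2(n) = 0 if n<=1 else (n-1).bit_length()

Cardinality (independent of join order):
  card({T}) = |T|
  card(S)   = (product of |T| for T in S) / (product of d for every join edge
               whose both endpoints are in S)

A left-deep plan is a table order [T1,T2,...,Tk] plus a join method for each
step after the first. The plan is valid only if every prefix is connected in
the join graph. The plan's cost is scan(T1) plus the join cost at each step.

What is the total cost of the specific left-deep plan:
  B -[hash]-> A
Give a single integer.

5560

step 1: scan B: cost=80, card=80
step 2: join A via hash
    card(P join A) = 80*300/(75) = 320
    cost = 80 + 2*300*9 + 80 = 5560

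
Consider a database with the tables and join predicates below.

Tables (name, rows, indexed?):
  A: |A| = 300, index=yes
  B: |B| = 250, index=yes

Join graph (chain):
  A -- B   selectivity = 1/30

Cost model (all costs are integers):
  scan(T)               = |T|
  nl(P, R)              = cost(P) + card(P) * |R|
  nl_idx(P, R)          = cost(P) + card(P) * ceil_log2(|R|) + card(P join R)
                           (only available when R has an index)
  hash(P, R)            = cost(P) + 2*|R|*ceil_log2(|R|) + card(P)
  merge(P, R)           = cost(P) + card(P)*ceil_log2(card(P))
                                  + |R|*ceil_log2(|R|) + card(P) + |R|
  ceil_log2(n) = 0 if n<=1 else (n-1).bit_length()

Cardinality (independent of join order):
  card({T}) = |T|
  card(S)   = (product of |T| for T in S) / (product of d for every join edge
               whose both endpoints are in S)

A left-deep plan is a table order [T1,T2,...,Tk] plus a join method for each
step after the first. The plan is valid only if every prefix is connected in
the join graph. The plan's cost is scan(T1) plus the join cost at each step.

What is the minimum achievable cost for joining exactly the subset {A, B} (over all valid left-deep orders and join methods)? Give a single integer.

4600

Selinger DP over subsets of {A,B}:
  {A}: scan cost=300, card=300
  {B}: scan cost=250, card=250
  {AB}: card=2500; try (B,hash)→4600, (A,nl_idx)→5000, (B,nl_idx)→5200, (A,merge)→5500, (B,merge)→5550, (A,hash)→5900 …(+2); best=4600 via (B,hash)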